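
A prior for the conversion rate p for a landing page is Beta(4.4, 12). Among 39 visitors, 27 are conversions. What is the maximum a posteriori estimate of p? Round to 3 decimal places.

p̂_MAP = 0.569

Prior: Beta(4.4, 12).
Data: 27 successes in 39 trials. The binomial likelihood contributes p^27(1−p)^12, so the posterior is Beta(4.4+27, 12+12) = Beta(31.4, 24).
For Beta(a, b) with a, b > 1 the mode is (a−1)/(a+b−2) = 30.4/53.4 ≈ 0.569.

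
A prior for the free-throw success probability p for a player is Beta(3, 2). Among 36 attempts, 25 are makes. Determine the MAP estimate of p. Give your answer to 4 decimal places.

Prior: Beta(3, 2).
Data: 25 successes in 36 trials. The binomial likelihood contributes p^25(1−p)^11, so the posterior is Beta(3+25, 2+11) = Beta(28, 13).
For Beta(a, b) with a, b > 1 the mode is (a−1)/(a+b−2) = 27/39 ≈ 0.6923.

p̂_MAP = 0.6923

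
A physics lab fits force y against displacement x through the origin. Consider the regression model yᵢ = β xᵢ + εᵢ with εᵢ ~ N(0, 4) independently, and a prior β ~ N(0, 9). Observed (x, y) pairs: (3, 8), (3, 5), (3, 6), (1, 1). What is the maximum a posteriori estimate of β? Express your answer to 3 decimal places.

β̂_MAP = 2.039

log p(β | y) = −Σ(yᵢ − βxᵢ)²/(2·4) − β²/(2·9) + const.
Setting the derivative to zero: Σxᵢ(yᵢ − βxᵢ)/4 − β/9 = 0, so β = Σxᵢyᵢ / (Σxᵢ² + σ²/τ²).
Σxᵢyᵢ = 3·8 + 3·5 + 3·6 + 1·1 = 58; Σxᵢ² = 28; σ²/τ² = 4/9.
β̂_MAP = 58 / (28 + 4/9) = 58/(256/9) = 261/128 ≈ 2.039.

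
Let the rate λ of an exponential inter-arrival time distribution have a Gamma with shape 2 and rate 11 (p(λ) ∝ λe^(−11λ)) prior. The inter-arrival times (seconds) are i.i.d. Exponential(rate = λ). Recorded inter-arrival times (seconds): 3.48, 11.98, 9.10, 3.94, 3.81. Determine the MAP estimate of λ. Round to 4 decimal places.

λ̂_MAP = 0.1385

The Exponential(rate=λ) likelihood is ∝ λ^n e^(−λΣtᵢ). Here n = 5 and Σtᵢ = 3.48 + 11.98 + 9.10 + 3.94 + 3.81 = 32.31.
Posterior ∝ λe^(−11λ) · λ^5e^(−32.31λ) = λ^6e^(−43.31λ), i.e. Gamma(7, 43.31).
Mode = (a−1)/b = 6/43.31 ≈ 0.1385.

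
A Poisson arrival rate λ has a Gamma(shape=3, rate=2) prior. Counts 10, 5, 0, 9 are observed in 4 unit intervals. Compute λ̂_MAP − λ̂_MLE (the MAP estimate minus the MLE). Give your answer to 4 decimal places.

MAP − MLE = -1.6667

Σxᵢ = 24. Posterior is Gamma(27, 6); MAP = (27−1)/6 = 26/6 ≈ 4.33333.
MLE = x̄ = 24/4 ≈ 6.00000.
Difference = 26/6 − 24/4 = -5/3 ≈ -1.6667.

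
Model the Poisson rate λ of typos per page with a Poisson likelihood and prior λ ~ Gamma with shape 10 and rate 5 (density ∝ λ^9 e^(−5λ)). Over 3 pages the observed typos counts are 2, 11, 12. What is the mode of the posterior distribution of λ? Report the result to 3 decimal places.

λ̂_MAP = 4.250

Σxᵢ = 2+11+12 = 25, with n = 3.
Posterior ∝ λ^9e^(−5λ) · λ^25e^(−3λ) = λ^34e^(−8λ), i.e. Gamma(shape=35, rate=8).
The mode of a Gamma(a, b) with a ≥ 1 (shape–rate) is (a−1)/b = 34/8 ≈ 4.250.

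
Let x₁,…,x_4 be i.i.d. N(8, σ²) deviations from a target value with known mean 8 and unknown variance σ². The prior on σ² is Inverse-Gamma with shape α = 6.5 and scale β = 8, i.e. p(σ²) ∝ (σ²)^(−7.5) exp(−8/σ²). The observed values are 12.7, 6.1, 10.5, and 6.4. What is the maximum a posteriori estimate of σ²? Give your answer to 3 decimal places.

σ̂²_MAP = 2.658

Sum of squared deviations about the known mean: SS = (12.7−8)² + (6.1−8)² + (10.5−8)² + (6.4−8)² = 34.51.
The Normal likelihood contributes (σ²)^(−n/2) exp(−SS/(2σ²)), so the posterior is Inverse-Gamma(α + n/2, β + SS/2) = Inverse-Gamma(8.5, 25.255).
The mode of Inverse-Gamma(a, b) is b/(a+1) = 25.255/9.5 ≈ 2.658.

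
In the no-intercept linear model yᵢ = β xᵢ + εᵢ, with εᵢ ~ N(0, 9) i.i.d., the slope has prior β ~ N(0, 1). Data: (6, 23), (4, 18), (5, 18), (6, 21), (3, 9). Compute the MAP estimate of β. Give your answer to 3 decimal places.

log p(β | y) = −Σ(yᵢ − βxᵢ)²/(2·9) − β²/(2·1) + const.
Setting the derivative to zero: Σxᵢ(yᵢ − βxᵢ)/9 − β/1 = 0, so β = Σxᵢyᵢ / (Σxᵢ² + σ²/τ²).
Σxᵢyᵢ = 6·23 + 4·18 + 5·18 + 6·21 + 3·9 = 453; Σxᵢ² = 122; σ²/τ² = 9.
β̂_MAP = 453 / (122 + 9) = 453/131 ≈ 3.458.

β̂_MAP = 3.458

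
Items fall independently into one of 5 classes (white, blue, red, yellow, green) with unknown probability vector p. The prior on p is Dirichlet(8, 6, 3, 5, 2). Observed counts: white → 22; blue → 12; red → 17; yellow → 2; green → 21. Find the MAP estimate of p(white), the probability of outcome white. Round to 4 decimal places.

The posterior is Dirichlet(αᵢ + nᵢ) = Dirichlet(30, 18, 20, 7, 23).
For a Dirichlet(a₁,…,a_K) with all aᵢ > 1, the mode has j-th component (aⱼ − 1)/(Σaᵢ − K).
Here Σaᵢ = 98 and K = 5, so p(white) = (30 − 1)/(98 − 5) = 29/93 ≈ 0.3118.

MAP estimate of p(white) = 0.3118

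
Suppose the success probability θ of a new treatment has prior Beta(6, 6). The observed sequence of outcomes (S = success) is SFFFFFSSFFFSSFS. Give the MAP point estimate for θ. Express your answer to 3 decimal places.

θ̂_MAP = 0.440

Prior: Beta(6, 6).
Data: 6 successes in 15 trials (from the sequence). The binomial likelihood contributes θ^6(1−θ)^9, so the posterior is Beta(6+6, 6+9) = Beta(12, 15).
For Beta(a, b) with a, b > 1 the mode is (a−1)/(a+b−2) = 11/25 ≈ 0.440.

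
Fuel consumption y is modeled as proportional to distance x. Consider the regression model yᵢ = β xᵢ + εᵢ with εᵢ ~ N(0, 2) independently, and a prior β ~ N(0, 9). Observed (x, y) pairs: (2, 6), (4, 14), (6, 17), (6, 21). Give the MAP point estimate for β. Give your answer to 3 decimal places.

log p(β | y) = −Σ(yᵢ − βxᵢ)²/(2·2) − β²/(2·9) + const.
Setting the derivative to zero: Σxᵢ(yᵢ − βxᵢ)/2 − β/9 = 0, so β = Σxᵢyᵢ / (Σxᵢ² + σ²/τ²).
Σxᵢyᵢ = 2·6 + 4·14 + 6·17 + 6·21 = 296; Σxᵢ² = 92; σ²/τ² = 2/9.
β̂_MAP = 296 / (92 + 2/9) = 296/(830/9) = 1332/415 ≈ 3.210.

β̂_MAP = 3.210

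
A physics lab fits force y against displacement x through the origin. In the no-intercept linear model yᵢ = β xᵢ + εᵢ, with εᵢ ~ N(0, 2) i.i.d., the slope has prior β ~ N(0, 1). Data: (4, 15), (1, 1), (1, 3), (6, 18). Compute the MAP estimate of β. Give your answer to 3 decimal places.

β̂_MAP = 3.071

log p(β | y) = −Σ(yᵢ − βxᵢ)²/(2·2) − β²/(2·1) + const.
Setting the derivative to zero: Σxᵢ(yᵢ − βxᵢ)/2 − β/1 = 0, so β = Σxᵢyᵢ / (Σxᵢ² + σ²/τ²).
Σxᵢyᵢ = 4·15 + 1·1 + 1·3 + 6·18 = 172; Σxᵢ² = 54; σ²/τ² = 2.
β̂_MAP = 172 / (54 + 2) = 172/56 ≈ 3.071.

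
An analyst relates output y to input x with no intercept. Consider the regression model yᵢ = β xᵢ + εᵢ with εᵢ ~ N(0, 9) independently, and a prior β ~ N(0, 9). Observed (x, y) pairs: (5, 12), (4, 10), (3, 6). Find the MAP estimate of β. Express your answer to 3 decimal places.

β̂_MAP = 2.314

log p(β | y) = −Σ(yᵢ − βxᵢ)²/(2·9) − β²/(2·9) + const.
Setting the derivative to zero: Σxᵢ(yᵢ − βxᵢ)/9 − β/9 = 0, so β = Σxᵢyᵢ / (Σxᵢ² + σ²/τ²).
Σxᵢyᵢ = 5·12 + 4·10 + 3·6 = 118; Σxᵢ² = 50; σ²/τ² = 1.
β̂_MAP = 118 / (50 + 1) = 118/51 ≈ 2.314.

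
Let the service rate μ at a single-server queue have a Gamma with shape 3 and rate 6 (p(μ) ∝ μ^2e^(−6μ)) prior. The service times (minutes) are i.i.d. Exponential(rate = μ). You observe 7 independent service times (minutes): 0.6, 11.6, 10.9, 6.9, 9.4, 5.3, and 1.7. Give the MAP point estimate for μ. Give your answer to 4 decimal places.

μ̂_MAP = 0.1718

The Exponential(rate=μ) likelihood is ∝ μ^n e^(−μΣtᵢ). Here n = 7 and Σtᵢ = 0.6 + 11.6 + 10.9 + 6.9 + 9.4 + 5.3 + 1.7 = 46.4.
Posterior ∝ μ^2e^(−6μ) · μ^7e^(−46.4μ) = μ^9e^(−52.4μ), i.e. Gamma(10, 52.4).
Mode = (a−1)/b = 9/52.4 ≈ 0.1718.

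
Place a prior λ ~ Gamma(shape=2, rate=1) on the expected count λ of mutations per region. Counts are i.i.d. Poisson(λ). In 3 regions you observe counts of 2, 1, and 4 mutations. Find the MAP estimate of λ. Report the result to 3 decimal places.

Σxᵢ = 2+1+4 = 7, with n = 3.
Posterior ∝ λe^(−1λ) · λ^7e^(−3λ) = λ^8e^(−4λ), i.e. Gamma(shape=9, rate=4).
The mode of a Gamma(a, b) with a ≥ 1 (shape–rate) is (a−1)/b = 8/4 ≈ 2.000.

λ̂_MAP = 2.000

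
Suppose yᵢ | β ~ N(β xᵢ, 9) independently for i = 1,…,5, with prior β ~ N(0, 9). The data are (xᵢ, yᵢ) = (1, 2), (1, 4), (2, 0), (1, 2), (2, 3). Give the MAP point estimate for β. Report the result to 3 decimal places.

log p(β | y) = −Σ(yᵢ − βxᵢ)²/(2·9) − β²/(2·9) + const.
Setting the derivative to zero: Σxᵢ(yᵢ − βxᵢ)/9 − β/9 = 0, so β = Σxᵢyᵢ / (Σxᵢ² + σ²/τ²).
Σxᵢyᵢ = 1·2 + 1·4 + 2·0 + 1·2 + 2·3 = 14; Σxᵢ² = 11; σ²/τ² = 1.
β̂_MAP = 14 / (11 + 1) = 14/12 ≈ 1.167.

β̂_MAP = 1.167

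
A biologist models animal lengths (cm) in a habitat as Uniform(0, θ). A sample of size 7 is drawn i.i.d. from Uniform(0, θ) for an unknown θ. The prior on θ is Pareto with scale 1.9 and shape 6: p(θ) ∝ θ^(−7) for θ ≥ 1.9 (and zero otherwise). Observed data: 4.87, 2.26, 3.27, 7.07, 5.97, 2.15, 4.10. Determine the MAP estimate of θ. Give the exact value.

θ̂_MAP = 7.07

The Uniform(0, θ) likelihood is θ^(−n) for θ ≥ max(xᵢ), zero otherwise. Here max(xᵢ) = 7.07.
Posterior ∝ θ^(−7) · θ^(−7) = θ^(−14) on θ ≥ max(1.9, 7.07) = 7.07.
This density is strictly decreasing in θ, so the posterior mode lies at the lower boundary of the support.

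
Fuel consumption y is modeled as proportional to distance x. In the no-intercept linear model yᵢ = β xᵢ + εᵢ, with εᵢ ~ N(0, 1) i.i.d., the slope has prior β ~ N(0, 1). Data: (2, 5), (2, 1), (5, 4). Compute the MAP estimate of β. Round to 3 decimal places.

β̂_MAP = 0.941

log p(β | y) = −Σ(yᵢ − βxᵢ)²/(2·1) − β²/(2·1) + const.
Setting the derivative to zero: Σxᵢ(yᵢ − βxᵢ)/1 − β/1 = 0, so β = Σxᵢyᵢ / (Σxᵢ² + σ²/τ²).
Σxᵢyᵢ = 2·5 + 2·1 + 5·4 = 32; Σxᵢ² = 33; σ²/τ² = 1.
β̂_MAP = 32 / (33 + 1) = 32/34 ≈ 0.941.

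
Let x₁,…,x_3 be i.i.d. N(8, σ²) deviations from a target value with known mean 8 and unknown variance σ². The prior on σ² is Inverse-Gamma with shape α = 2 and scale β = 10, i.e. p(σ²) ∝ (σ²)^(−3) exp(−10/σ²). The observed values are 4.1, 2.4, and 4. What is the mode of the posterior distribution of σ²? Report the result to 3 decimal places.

σ̂²_MAP = 9.174

Sum of squared deviations about the known mean: SS = (4.1−8)² + (2.4−8)² + (4−8)² = 62.57.
The Normal likelihood contributes (σ²)^(−n/2) exp(−SS/(2σ²)), so the posterior is Inverse-Gamma(α + n/2, β + SS/2) = Inverse-Gamma(3.5, 41.285).
The mode of Inverse-Gamma(a, b) is b/(a+1) = 41.285/4.5 ≈ 9.174.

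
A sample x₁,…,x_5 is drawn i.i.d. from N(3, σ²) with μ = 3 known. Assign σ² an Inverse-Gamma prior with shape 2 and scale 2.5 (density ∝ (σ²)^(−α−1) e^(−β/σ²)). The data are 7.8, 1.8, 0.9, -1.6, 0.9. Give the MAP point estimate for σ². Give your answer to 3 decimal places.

Sum of squared deviations about the known mean: SS = (7.8−3)² + (1.8−3)² + (0.9−3)² + (-1.6−3)² + (0.9−3)² = 54.46.
The Normal likelihood contributes (σ²)^(−n/2) exp(−SS/(2σ²)), so the posterior is Inverse-Gamma(α + n/2, β + SS/2) = Inverse-Gamma(4.5, 29.73).
The mode of Inverse-Gamma(a, b) is b/(a+1) = 29.73/5.5 ≈ 5.405.

σ̂²_MAP = 5.405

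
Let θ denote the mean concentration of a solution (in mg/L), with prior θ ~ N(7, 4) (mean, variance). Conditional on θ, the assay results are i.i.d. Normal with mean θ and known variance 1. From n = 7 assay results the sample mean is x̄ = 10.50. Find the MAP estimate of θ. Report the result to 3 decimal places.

n = 7, x̄ = 10.50.
For a Normal prior and Normal likelihood with known variance, the posterior is Normal; its mode equals its mean, the precision-weighted average.
Prior precision 1/σ₀² = 1/4 = 0.25; data precision n/σ² = 7/1 = 7.
θ̂ = (0.25·7 + 7·10.5) / (0.25 + 7) = 75.25/7.25 = 301/29 ≈ 10.379.

θ̂_MAP = 10.379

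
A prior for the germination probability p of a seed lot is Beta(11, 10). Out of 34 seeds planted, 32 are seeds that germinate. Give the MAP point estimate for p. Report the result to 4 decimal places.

p̂_MAP = 0.7925

Prior: Beta(11, 10).
Data: 32 successes in 34 trials. The binomial likelihood contributes p^32(1−p)^2, so the posterior is Beta(11+32, 10+2) = Beta(43, 12).
For Beta(a, b) with a, b > 1 the mode is (a−1)/(a+b−2) = 42/53 ≈ 0.7925.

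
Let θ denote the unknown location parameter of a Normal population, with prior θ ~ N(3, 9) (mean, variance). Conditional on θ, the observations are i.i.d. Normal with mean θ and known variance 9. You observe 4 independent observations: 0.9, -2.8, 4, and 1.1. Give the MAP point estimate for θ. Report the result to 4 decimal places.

θ̂_MAP = 1.2400

n = 4; x̄ = (0.9 + (-2.8) + 4 + 1.1)/4 = 3.2/4 = 0.8.
For a Normal prior and Normal likelihood with known variance, the posterior is Normal; its mode equals its mean, the precision-weighted average.
Prior precision 1/σ₀² = 1/9; data precision n/σ² = 4/9.
θ̂ = ((1/9)·3 + (4/9)·0.8) / (1/9 + 4/9) = (31/45)/(5/9) = 1.2400.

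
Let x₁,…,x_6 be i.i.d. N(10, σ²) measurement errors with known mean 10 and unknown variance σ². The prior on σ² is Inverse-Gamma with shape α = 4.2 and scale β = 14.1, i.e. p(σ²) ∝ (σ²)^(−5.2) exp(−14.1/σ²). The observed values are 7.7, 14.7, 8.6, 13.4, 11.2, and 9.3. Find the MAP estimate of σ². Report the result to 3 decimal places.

Sum of squared deviations about the known mean: SS = (7.7−10)² + (14.7−10)² + (8.6−10)² + (13.4−10)² + (11.2−10)² + (9.3−10)² = 42.83.
The Normal likelihood contributes (σ²)^(−n/2) exp(−SS/(2σ²)), so the posterior is Inverse-Gamma(α + n/2, β + SS/2) = Inverse-Gamma(7.2, 35.515).
The mode of Inverse-Gamma(a, b) is b/(a+1) = 35.515/8.2 ≈ 4.331.

σ̂²_MAP = 4.331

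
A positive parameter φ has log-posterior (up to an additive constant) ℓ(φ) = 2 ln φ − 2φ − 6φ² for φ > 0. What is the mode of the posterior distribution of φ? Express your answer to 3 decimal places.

φ̂_MAP = 0.333

ℓ'(φ) = 2/φ − 2 − 12φ. Setting this to zero and multiplying by φ: 12φ² + 2φ − 2 = 0.
φ = (−2 + √(2² + 4·12·2)) / (2·12) = (−2 + √100) / 24 = (−2 + 10)/24 = 1/3.
ℓ''(φ) = −2/φ² − 12 < 0, confirming a maximum.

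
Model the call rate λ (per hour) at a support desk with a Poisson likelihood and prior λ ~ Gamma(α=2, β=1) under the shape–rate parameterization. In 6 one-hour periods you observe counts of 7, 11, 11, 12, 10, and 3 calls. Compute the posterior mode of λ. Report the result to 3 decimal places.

Σxᵢ = 7+11+11+12+10+3 = 54, with n = 6.
Posterior ∝ λe^(−1λ) · λ^54e^(−6λ) = λ^55e^(−7λ), i.e. Gamma(shape=56, rate=7).
The mode of a Gamma(a, b) with a ≥ 1 (shape–rate) is (a−1)/b = 55/7 ≈ 7.857.

λ̂_MAP = 7.857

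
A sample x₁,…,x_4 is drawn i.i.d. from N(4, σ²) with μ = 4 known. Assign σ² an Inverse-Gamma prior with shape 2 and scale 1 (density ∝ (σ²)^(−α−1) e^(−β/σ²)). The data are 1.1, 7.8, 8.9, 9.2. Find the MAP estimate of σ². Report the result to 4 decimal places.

σ̂²_MAP = 7.5900

Sum of squared deviations about the known mean: SS = (1.1−4)² + (7.8−4)² + (8.9−4)² + (9.2−4)² = 73.9.
The Normal likelihood contributes (σ²)^(−n/2) exp(−SS/(2σ²)), so the posterior is Inverse-Gamma(α + n/2, β + SS/2) = Inverse-Gamma(4, 37.95).
The mode of Inverse-Gamma(a, b) is b/(a+1) = 37.95/5 ≈ 7.5900.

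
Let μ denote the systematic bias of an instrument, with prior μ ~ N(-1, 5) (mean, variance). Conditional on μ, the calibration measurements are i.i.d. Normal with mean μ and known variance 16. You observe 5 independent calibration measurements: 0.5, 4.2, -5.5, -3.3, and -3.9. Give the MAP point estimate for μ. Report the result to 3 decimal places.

μ̂_MAP = -1.366

n = 5; x̄ = (0.5 + 4.2 + (-5.5) + (-3.3) + (-3.9))/5 = -8/5 = -1.6.
For a Normal prior and Normal likelihood with known variance, the posterior is Normal; its mode equals its mean, the precision-weighted average.
Prior precision 1/σ₀² = 1/5 = 0.2; data precision n/σ² = 5/16 = 0.3125.
μ̂ = (0.2·(-1) + 0.3125·(-1.6)) / (0.2 + 0.3125) = (-0.7)/0.5125 = -56/41 ≈ -1.366.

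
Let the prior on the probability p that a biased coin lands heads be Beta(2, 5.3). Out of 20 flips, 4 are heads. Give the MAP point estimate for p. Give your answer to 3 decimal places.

Prior: Beta(2, 5.3).
Data: 4 successes in 20 trials. The binomial likelihood contributes p^4(1−p)^16, so the posterior is Beta(2+4, 5.3+16) = Beta(6, 21.3).
For Beta(a, b) with a, b > 1 the mode is (a−1)/(a+b−2) = 5/25.3 ≈ 0.198.

p̂_MAP = 0.198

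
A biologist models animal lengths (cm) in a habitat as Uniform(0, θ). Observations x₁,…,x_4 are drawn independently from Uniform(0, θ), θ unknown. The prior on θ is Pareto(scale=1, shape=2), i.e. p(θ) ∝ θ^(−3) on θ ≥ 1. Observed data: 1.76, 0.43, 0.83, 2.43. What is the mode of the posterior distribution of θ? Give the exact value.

θ̂_MAP = 2.43

The Uniform(0, θ) likelihood is θ^(−n) for θ ≥ max(xᵢ), zero otherwise. Here max(xᵢ) = 2.43.
Posterior ∝ θ^(−3) · θ^(−4) = θ^(−7) on θ ≥ max(1, 2.43) = 2.43.
This density is strictly decreasing in θ, so the posterior mode lies at the lower boundary of the support.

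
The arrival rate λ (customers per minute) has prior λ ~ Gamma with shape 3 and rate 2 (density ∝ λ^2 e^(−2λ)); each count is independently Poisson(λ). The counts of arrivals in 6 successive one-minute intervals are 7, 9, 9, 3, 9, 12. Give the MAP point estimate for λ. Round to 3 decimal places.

Σxᵢ = 7+9+9+3+9+12 = 49, with n = 6.
Posterior ∝ λ^2e^(−2λ) · λ^49e^(−6λ) = λ^51e^(−8λ), i.e. Gamma(shape=52, rate=8).
The mode of a Gamma(a, b) with a ≥ 1 (shape–rate) is (a−1)/b = 51/8 ≈ 6.375.

λ̂_MAP = 6.375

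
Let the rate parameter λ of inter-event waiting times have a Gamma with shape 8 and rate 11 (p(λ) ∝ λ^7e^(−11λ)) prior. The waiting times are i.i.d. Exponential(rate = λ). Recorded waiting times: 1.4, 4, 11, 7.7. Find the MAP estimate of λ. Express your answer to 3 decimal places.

λ̂_MAP = 0.313

The Exponential(rate=λ) likelihood is ∝ λ^n e^(−λΣtᵢ). Here n = 4 and Σtᵢ = 1.4 + 4 + 11 + 7.7 = 24.1.
Posterior ∝ λ^7e^(−11λ) · λ^4e^(−24.1λ) = λ^11e^(−35.1λ), i.e. Gamma(12, 35.1).
Mode = (a−1)/b = 11/35.1 ≈ 0.313.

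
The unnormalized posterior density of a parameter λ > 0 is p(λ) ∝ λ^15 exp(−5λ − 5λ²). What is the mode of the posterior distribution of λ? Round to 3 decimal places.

λ̂_MAP = 1.000

ℓ'(λ) = 15/λ − 5 − 10λ. Setting this to zero and multiplying by λ: 10λ² + 5λ − 15 = 0.
λ = (−5 + √(5² + 4·10·15)) / (2·10) = (−5 + √625) / 20 = (−5 + 25)/20 = 1.
ℓ''(λ) = −15/λ² − 10 < 0, confirming a maximum.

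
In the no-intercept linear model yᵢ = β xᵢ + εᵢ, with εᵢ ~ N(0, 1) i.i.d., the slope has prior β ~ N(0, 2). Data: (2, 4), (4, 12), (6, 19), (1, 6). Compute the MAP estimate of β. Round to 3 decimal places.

log p(β | y) = −Σ(yᵢ − βxᵢ)²/(2·1) − β²/(2·2) + const.
Setting the derivative to zero: Σxᵢ(yᵢ − βxᵢ)/1 − β/2 = 0, so β = Σxᵢyᵢ / (Σxᵢ² + σ²/τ²).
Σxᵢyᵢ = 2·4 + 4·12 + 6·19 + 1·6 = 176; Σxᵢ² = 57; σ²/τ² = 0.5.
β̂_MAP = 176 / (57 + 0.5) = 176/57.5 ≈ 3.061.

β̂_MAP = 3.061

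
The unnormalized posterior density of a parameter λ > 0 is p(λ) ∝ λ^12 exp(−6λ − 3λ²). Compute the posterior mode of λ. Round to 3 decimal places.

ℓ'(λ) = 12/λ − 6 − 6λ. Setting this to zero and multiplying by λ: 6λ² + 6λ − 12 = 0.
λ = (−6 + √(6² + 4·6·12)) / (2·6) = (−6 + √324) / 12 = (−6 + 18)/12 = 1.
ℓ''(λ) = −12/λ² − 6 < 0, confirming a maximum.

λ̂_MAP = 1.000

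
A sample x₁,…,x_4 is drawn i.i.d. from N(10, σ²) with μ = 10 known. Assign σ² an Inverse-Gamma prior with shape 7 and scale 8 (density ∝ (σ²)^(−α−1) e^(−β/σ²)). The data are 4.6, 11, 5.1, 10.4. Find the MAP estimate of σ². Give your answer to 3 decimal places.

Sum of squared deviations about the known mean: SS = (4.6−10)² + (11−10)² + (5.1−10)² + (10.4−10)² = 54.33.
The Normal likelihood contributes (σ²)^(−n/2) exp(−SS/(2σ²)), so the posterior is Inverse-Gamma(α + n/2, β + SS/2) = Inverse-Gamma(9, 35.165).
The mode of Inverse-Gamma(a, b) is b/(a+1) = 35.165/10 ≈ 3.517.

σ̂²_MAP = 3.517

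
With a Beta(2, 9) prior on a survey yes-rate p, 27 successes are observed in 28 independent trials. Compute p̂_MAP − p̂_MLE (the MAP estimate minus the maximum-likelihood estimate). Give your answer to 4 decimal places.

MAP − MLE = -0.2075

Posterior is Beta(29, 10); MAP = (29−1)/(39−2) = 28/37 ≈ 0.75676.
MLE ignores the prior: p̂_MLE = k/n = 27/28 ≈ 0.96429.
Difference = 28/37 − 27/28 = -215/1036 ≈ -0.2075.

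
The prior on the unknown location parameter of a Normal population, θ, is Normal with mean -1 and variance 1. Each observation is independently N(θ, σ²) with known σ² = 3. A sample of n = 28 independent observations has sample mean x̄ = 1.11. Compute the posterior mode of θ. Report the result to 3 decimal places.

θ̂_MAP = 0.906

n = 28, x̄ = 1.11.
For a Normal prior and Normal likelihood with known variance, the posterior is Normal; its mode equals its mean, the precision-weighted average.
Prior precision 1/σ₀² = 1/1 = 1; data precision n/σ² = 28/3.
θ̂ = (1·(-1) + (28/3)·1.11) / (1 + 28/3) = 9.36/(31/3) = 702/775 ≈ 0.906.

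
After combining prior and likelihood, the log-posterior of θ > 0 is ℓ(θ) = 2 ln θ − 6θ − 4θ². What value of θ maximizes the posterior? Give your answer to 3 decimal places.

ℓ'(θ) = 2/θ − 6 − 8θ. Setting this to zero and multiplying by θ: 8θ² + 6θ − 2 = 0.
θ = (−6 + √(6² + 4·8·2)) / (2·8) = (−6 + √100) / 16 = (−6 + 10)/16 = 1/4.
ℓ''(θ) = −2/θ² − 8 < 0, confirming a maximum.

θ̂_MAP = 0.250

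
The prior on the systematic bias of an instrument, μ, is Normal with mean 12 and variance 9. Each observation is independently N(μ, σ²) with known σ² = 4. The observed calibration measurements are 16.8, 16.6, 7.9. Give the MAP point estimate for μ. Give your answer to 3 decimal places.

μ̂_MAP = 13.539

n = 3; x̄ = (16.8 + 16.6 + 7.9)/3 = 41.3/3 = 413/30 ≈ 13.7667.
For a Normal prior and Normal likelihood with known variance, the posterior is Normal; its mode equals its mean, the precision-weighted average.
Prior precision 1/σ₀² = 1/9; data precision n/σ² = 3/4 = 0.75.
μ̂ = ((1/9)·12 + 0.75·(413/30)) / (1/9 + 0.75) = (1399/120)/(31/36) = 4197/310 ≈ 13.539.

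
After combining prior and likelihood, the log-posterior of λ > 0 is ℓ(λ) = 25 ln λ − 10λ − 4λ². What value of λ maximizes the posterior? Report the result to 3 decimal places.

λ̂_MAP = 1.250

ℓ'(λ) = 25/λ − 10 − 8λ. Setting this to zero and multiplying by λ: 8λ² + 10λ − 25 = 0.
λ = (−10 + √(10² + 4·8·25)) / (2·8) = (−10 + √900) / 16 = (−10 + 30)/16 = 5/4.
ℓ''(λ) = −25/λ² − 8 < 0, confirming a maximum.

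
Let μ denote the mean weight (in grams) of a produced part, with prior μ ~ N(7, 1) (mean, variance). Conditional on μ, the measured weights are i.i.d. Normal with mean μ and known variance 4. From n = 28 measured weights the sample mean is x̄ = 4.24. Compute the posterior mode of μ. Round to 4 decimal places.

μ̂_MAP = 4.5850

n = 28, x̄ = 4.24.
For a Normal prior and Normal likelihood with known variance, the posterior is Normal; its mode equals its mean, the precision-weighted average.
Prior precision 1/σ₀² = 1/1 = 1; data precision n/σ² = 28/4 = 7.
μ̂ = (1·7 + 7·4.24) / (1 + 7) = 36.68/8 = 4.5850.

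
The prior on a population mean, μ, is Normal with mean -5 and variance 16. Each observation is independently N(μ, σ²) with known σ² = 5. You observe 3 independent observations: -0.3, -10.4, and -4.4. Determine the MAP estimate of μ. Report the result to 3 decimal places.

n = 3; x̄ = ((-0.3) + (-10.4) + (-4.4))/3 = -15.1/3 = -151/30 ≈ -5.0333.
For a Normal prior and Normal likelihood with known variance, the posterior is Normal; its mode equals its mean, the precision-weighted average.
Prior precision 1/σ₀² = 1/16 = 0.0625; data precision n/σ² = 3/5 = 0.6.
μ̂ = (0.0625·(-5) + 0.6·(-151/30)) / (0.0625 + 0.6) = (-3.3325)/0.6625 = -1333/265 ≈ -5.030.

μ̂_MAP = -5.030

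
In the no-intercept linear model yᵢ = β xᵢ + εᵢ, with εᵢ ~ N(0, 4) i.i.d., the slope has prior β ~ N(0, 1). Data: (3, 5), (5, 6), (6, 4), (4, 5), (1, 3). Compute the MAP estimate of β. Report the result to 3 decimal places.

β̂_MAP = 1.011

log p(β | y) = −Σ(yᵢ − βxᵢ)²/(2·4) − β²/(2·1) + const.
Setting the derivative to zero: Σxᵢ(yᵢ − βxᵢ)/4 − β/1 = 0, so β = Σxᵢyᵢ / (Σxᵢ² + σ²/τ²).
Σxᵢyᵢ = 3·5 + 5·6 + 6·4 + 4·5 + 1·3 = 92; Σxᵢ² = 87; σ²/τ² = 4.
β̂_MAP = 92 / (87 + 4) = 92/91 ≈ 1.011.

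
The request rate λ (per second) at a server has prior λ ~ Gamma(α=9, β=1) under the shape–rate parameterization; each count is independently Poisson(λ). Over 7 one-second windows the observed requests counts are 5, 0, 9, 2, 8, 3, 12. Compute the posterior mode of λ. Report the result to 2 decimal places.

λ̂_MAP = 5.88

Σxᵢ = 5+0+9+2+8+3+12 = 39, with n = 7.
Posterior ∝ λ^8e^(−1λ) · λ^39e^(−7λ) = λ^47e^(−8λ), i.e. Gamma(shape=48, rate=8).
The mode of a Gamma(a, b) with a ≥ 1 (shape–rate) is (a−1)/b = 47/8 ≈ 5.88.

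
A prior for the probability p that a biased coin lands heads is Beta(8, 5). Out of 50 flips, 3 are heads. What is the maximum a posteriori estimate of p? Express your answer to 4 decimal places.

Prior: Beta(8, 5).
Data: 3 successes in 50 trials. The binomial likelihood contributes p^3(1−p)^47, so the posterior is Beta(8+3, 5+47) = Beta(11, 52).
For Beta(a, b) with a, b > 1 the mode is (a−1)/(a+b−2) = 10/61 ≈ 0.1639.

p̂_MAP = 0.1639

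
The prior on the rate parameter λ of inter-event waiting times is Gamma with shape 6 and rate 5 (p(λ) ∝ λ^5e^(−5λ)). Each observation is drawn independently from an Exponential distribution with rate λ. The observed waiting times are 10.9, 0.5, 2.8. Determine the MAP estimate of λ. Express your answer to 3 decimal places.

λ̂_MAP = 0.417

The Exponential(rate=λ) likelihood is ∝ λ^n e^(−λΣtᵢ). Here n = 3 and Σtᵢ = 10.9 + 0.5 + 2.8 = 14.2.
Posterior ∝ λ^5e^(−5λ) · λ^3e^(−14.2λ) = λ^8e^(−19.2λ), i.e. Gamma(9, 19.2).
Mode = (a−1)/b = 8/19.2 ≈ 0.417.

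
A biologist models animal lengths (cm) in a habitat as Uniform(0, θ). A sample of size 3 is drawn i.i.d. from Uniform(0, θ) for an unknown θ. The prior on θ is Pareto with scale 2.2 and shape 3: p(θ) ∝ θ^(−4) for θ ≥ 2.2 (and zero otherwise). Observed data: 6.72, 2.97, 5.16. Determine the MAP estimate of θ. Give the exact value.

The Uniform(0, θ) likelihood is θ^(−n) for θ ≥ max(xᵢ), zero otherwise. Here max(xᵢ) = 6.72.
Posterior ∝ θ^(−4) · θ^(−3) = θ^(−7) on θ ≥ max(2.2, 6.72) = 6.72.
This density is strictly decreasing in θ, so the posterior mode lies at the lower boundary of the support.

θ̂_MAP = 6.72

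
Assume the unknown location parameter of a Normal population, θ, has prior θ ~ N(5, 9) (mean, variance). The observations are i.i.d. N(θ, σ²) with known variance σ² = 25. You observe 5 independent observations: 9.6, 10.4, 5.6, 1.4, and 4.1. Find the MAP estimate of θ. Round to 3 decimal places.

θ̂_MAP = 5.784

n = 5; x̄ = (9.6 + 10.4 + 5.6 + 1.4 + 4.1)/5 = 31.1/5 = 6.22.
For a Normal prior and Normal likelihood with known variance, the posterior is Normal; its mode equals its mean, the precision-weighted average.
Prior precision 1/σ₀² = 1/9; data precision n/σ² = 5/25 = 0.2.
θ̂ = ((1/9)·5 + 0.2·6.22) / (1/9 + 0.2) = (4049/2250)/(14/45) = 4049/700 ≈ 5.784.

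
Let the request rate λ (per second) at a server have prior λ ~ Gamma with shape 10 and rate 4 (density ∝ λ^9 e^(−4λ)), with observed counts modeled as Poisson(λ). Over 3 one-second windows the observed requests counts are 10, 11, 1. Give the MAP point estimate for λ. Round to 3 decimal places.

Σxᵢ = 10+11+1 = 22, with n = 3.
Posterior ∝ λ^9e^(−4λ) · λ^22e^(−3λ) = λ^31e^(−7λ), i.e. Gamma(shape=32, rate=7).
The mode of a Gamma(a, b) with a ≥ 1 (shape–rate) is (a−1)/b = 31/7 ≈ 4.429.

λ̂_MAP = 4.429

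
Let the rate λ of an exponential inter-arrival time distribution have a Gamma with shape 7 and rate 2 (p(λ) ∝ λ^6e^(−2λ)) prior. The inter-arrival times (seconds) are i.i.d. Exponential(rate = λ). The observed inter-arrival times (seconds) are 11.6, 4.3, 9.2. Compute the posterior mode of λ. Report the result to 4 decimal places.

The Exponential(rate=λ) likelihood is ∝ λ^n e^(−λΣtᵢ). Here n = 3 and Σtᵢ = 11.6 + 4.3 + 9.2 = 25.1.
Posterior ∝ λ^6e^(−2λ) · λ^3e^(−25.1λ) = λ^9e^(−27.1λ), i.e. Gamma(10, 27.1).
Mode = (a−1)/b = 9/27.1 ≈ 0.3321.

λ̂_MAP = 0.3321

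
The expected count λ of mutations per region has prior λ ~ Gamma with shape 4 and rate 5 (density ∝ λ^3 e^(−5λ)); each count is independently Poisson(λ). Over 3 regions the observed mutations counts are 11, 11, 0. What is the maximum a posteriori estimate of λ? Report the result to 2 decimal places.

λ̂_MAP = 3.13

Σxᵢ = 11+11+0 = 22, with n = 3.
Posterior ∝ λ^3e^(−5λ) · λ^22e^(−3λ) = λ^25e^(−8λ), i.e. Gamma(shape=26, rate=8).
The mode of a Gamma(a, b) with a ≥ 1 (shape–rate) is (a−1)/b = 25/8 ≈ 3.13.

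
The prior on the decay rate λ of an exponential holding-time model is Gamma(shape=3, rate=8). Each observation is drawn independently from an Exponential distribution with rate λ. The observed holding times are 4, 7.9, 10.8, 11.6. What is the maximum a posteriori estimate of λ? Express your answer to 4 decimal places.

The Exponential(rate=λ) likelihood is ∝ λ^n e^(−λΣtᵢ). Here n = 4 and Σtᵢ = 4 + 7.9 + 10.8 + 11.6 = 34.3.
Posterior ∝ λ^2e^(−8λ) · λ^4e^(−34.3λ) = λ^6e^(−42.3λ), i.e. Gamma(7, 42.3).
Mode = (a−1)/b = 6/42.3 ≈ 0.1418.

λ̂_MAP = 0.1418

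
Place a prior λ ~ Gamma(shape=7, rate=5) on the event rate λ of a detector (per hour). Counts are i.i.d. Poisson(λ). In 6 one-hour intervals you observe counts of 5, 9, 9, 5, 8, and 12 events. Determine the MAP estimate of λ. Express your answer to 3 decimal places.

λ̂_MAP = 4.909

Σxᵢ = 5+9+9+5+8+12 = 48, with n = 6.
Posterior ∝ λ^6e^(−5λ) · λ^48e^(−6λ) = λ^54e^(−11λ), i.e. Gamma(shape=55, rate=11).
The mode of a Gamma(a, b) with a ≥ 1 (shape–rate) is (a−1)/b = 54/11 ≈ 4.909.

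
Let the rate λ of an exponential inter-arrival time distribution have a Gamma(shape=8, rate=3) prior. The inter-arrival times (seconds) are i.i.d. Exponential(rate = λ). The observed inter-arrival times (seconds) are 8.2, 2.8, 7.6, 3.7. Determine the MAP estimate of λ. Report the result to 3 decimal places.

The Exponential(rate=λ) likelihood is ∝ λ^n e^(−λΣtᵢ). Here n = 4 and Σtᵢ = 8.2 + 2.8 + 7.6 + 3.7 = 22.3.
Posterior ∝ λ^7e^(−3λ) · λ^4e^(−22.3λ) = λ^11e^(−25.3λ), i.e. Gamma(12, 25.3).
Mode = (a−1)/b = 11/25.3 ≈ 0.435.

λ̂_MAP = 0.435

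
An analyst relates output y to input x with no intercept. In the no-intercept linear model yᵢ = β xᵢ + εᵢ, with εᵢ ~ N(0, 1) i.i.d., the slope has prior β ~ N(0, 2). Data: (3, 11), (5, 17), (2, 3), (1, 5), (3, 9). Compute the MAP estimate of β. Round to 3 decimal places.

β̂_MAP = 3.216

log p(β | y) = −Σ(yᵢ − βxᵢ)²/(2·1) − β²/(2·2) + const.
Setting the derivative to zero: Σxᵢ(yᵢ − βxᵢ)/1 − β/2 = 0, so β = Σxᵢyᵢ / (Σxᵢ² + σ²/τ²).
Σxᵢyᵢ = 3·11 + 5·17 + 2·3 + 1·5 + 3·9 = 156; Σxᵢ² = 48; σ²/τ² = 0.5.
β̂_MAP = 156 / (48 + 0.5) = 156/48.5 ≈ 3.216.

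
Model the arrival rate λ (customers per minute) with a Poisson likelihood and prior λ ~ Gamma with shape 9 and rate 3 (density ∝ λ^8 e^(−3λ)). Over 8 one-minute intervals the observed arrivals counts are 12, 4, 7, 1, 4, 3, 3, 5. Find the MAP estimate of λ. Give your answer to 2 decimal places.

λ̂_MAP = 4.27

Σxᵢ = 12+4+7+1+4+3+3+5 = 39, with n = 8.
Posterior ∝ λ^8e^(−3λ) · λ^39e^(−8λ) = λ^47e^(−11λ), i.e. Gamma(shape=48, rate=11).
The mode of a Gamma(a, b) with a ≥ 1 (shape–rate) is (a−1)/b = 47/11 ≈ 4.27.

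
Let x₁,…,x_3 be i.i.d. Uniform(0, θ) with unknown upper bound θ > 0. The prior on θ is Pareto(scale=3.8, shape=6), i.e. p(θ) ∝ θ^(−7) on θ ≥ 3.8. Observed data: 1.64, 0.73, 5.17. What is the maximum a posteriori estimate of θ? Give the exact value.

The Uniform(0, θ) likelihood is θ^(−n) for θ ≥ max(xᵢ), zero otherwise. Here max(xᵢ) = 5.17.
Posterior ∝ θ^(−7) · θ^(−3) = θ^(−10) on θ ≥ max(3.8, 5.17) = 5.17.
This density is strictly decreasing in θ, so the posterior mode lies at the lower boundary of the support.

θ̂_MAP = 5.17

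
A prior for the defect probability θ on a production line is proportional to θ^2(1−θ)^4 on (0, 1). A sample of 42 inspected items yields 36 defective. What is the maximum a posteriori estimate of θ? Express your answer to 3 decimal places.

The prior density ∝ θ^2(1−θ)^4 is the kernel of Beta(3, 5).
Data: 36 successes in 42 trials. The binomial likelihood contributes θ^36(1−θ)^6, so the posterior is Beta(3+36, 5+6) = Beta(39, 11).
For Beta(a, b) with a, b > 1 the mode is (a−1)/(a+b−2) = 38/48 ≈ 0.792.

θ̂_MAP = 0.792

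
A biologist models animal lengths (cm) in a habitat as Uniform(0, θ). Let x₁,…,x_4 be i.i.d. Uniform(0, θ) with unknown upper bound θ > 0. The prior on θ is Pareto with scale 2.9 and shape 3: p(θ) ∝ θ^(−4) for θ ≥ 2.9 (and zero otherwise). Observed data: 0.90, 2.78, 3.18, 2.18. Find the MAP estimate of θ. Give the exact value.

The Uniform(0, θ) likelihood is θ^(−n) for θ ≥ max(xᵢ), zero otherwise. Here max(xᵢ) = 3.18.
Posterior ∝ θ^(−4) · θ^(−4) = θ^(−8) on θ ≥ max(2.9, 3.18) = 3.18.
This density is strictly decreasing in θ, so the posterior mode lies at the lower boundary of the support.

θ̂_MAP = 3.18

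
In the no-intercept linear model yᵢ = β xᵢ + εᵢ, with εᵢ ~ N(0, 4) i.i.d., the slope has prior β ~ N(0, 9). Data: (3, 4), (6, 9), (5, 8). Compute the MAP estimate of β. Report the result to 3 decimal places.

log p(β | y) = −Σ(yᵢ − βxᵢ)²/(2·4) − β²/(2·9) + const.
Setting the derivative to zero: Σxᵢ(yᵢ − βxᵢ)/4 − β/9 = 0, so β = Σxᵢyᵢ / (Σxᵢ² + σ²/τ²).
Σxᵢyᵢ = 3·4 + 6·9 + 5·8 = 106; Σxᵢ² = 70; σ²/τ² = 4/9.
β̂_MAP = 106 / (70 + 4/9) = 106/(634/9) = 477/317 ≈ 1.505.

β̂_MAP = 1.505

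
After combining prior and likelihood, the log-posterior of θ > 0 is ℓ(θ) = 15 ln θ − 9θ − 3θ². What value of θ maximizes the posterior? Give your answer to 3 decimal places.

ℓ'(θ) = 15/θ − 9 − 6θ. Setting this to zero and multiplying by θ: 6θ² + 9θ − 15 = 0.
θ = (−9 + √(9² + 4·6·15)) / (2·6) = (−9 + √441) / 12 = (−9 + 21)/12 = 1.
ℓ''(θ) = −15/θ² − 6 < 0, confirming a maximum.

θ̂_MAP = 1.000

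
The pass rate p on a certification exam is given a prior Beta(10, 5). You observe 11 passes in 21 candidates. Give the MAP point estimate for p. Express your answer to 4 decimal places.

Prior: Beta(10, 5).
Data: 11 successes in 21 trials. The binomial likelihood contributes p^11(1−p)^10, so the posterior is Beta(10+11, 5+10) = Beta(21, 15).
For Beta(a, b) with a, b > 1 the mode is (a−1)/(a+b−2) = 20/34 ≈ 0.5882.

p̂_MAP = 0.5882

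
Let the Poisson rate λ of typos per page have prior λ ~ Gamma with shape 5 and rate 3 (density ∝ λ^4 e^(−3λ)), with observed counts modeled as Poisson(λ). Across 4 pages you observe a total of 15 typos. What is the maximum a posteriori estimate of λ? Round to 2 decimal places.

Σxᵢ = 15, n = 4.
Posterior ∝ λ^4e^(−3λ) · λ^15e^(−4λ) = λ^19e^(−7λ), i.e. Gamma(shape=20, rate=7).
The mode of a Gamma(a, b) with a ≥ 1 (shape–rate) is (a−1)/b = 19/7 ≈ 2.71.

λ̂_MAP = 2.71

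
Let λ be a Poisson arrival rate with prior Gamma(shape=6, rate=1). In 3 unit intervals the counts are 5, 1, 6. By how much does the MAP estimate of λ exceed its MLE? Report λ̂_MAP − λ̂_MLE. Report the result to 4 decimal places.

Σxᵢ = 12. Posterior is Gamma(18, 4); MAP = (18−1)/4 = 17/4 ≈ 4.25000.
MLE = x̄ = 12/3 ≈ 4.00000.
Difference = 17/4 − 12/3 = 1/4 ≈ 0.2500.

MAP − MLE = 0.2500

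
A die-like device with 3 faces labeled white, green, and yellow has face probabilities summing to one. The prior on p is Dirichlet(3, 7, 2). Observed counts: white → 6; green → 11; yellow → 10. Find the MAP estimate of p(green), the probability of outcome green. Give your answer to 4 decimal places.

MAP estimate of p(green) = 0.4722

The posterior is Dirichlet(αᵢ + nᵢ) = Dirichlet(9, 18, 12).
For a Dirichlet(a₁,…,a_K) with all aᵢ > 1, the mode has j-th component (aⱼ − 1)/(Σaᵢ − K).
Here Σaᵢ = 39 and K = 3, so p(green) = (18 − 1)/(39 − 3) = 17/36 ≈ 0.4722.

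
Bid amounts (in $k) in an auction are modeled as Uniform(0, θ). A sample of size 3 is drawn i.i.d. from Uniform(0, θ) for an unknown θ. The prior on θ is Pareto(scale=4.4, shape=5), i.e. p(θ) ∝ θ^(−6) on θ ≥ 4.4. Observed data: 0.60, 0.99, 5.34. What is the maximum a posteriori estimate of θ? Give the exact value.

The Uniform(0, θ) likelihood is θ^(−n) for θ ≥ max(xᵢ), zero otherwise. Here max(xᵢ) = 5.34.
Posterior ∝ θ^(−6) · θ^(−3) = θ^(−9) on θ ≥ max(4.4, 5.34) = 5.34.
This density is strictly decreasing in θ, so the posterior mode lies at the lower boundary of the support.

θ̂_MAP = 5.34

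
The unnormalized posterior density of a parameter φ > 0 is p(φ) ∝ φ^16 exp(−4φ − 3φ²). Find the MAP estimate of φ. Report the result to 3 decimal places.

φ̂_MAP = 1.333

ℓ'(φ) = 16/φ − 4 − 6φ. Setting this to zero and multiplying by φ: 6φ² + 4φ − 16 = 0.
φ = (−4 + √(4² + 4·6·16)) / (2·6) = (−4 + √400) / 12 = (−4 + 20)/12 = 4/3.
ℓ''(φ) = −16/φ² − 6 < 0, confirming a maximum.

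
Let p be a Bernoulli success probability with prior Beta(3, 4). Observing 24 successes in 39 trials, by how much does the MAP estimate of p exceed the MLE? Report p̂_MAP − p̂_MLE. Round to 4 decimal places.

Posterior is Beta(27, 19); MAP = (27−1)/(46−2) = 26/44 ≈ 0.59091.
MLE ignores the prior: p̂_MLE = k/n = 24/39 ≈ 0.61538.
Difference = 26/44 − 24/39 = -7/286 ≈ -0.0245.

MAP − MLE = -0.0245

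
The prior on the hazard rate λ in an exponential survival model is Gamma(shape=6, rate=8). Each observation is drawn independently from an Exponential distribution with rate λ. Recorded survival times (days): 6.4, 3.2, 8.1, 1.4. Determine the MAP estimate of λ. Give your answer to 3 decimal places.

The Exponential(rate=λ) likelihood is ∝ λ^n e^(−λΣtᵢ). Here n = 4 and Σtᵢ = 6.4 + 3.2 + 8.1 + 1.4 = 19.1.
Posterior ∝ λ^5e^(−8λ) · λ^4e^(−19.1λ) = λ^9e^(−27.1λ), i.e. Gamma(10, 27.1).
Mode = (a−1)/b = 9/27.1 ≈ 0.332.

λ̂_MAP = 0.332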